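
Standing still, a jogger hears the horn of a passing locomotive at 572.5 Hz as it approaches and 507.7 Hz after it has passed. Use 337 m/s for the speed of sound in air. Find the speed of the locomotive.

20.2 m/s

f₁/f₂ = (v + v_s)/(v − v_s), so v_s = v · (f₁ − f₂)/(f₁ + f₂).
v_s = 337 × (572.5 − 507.7)/(572.5 + 507.7) = 337 × 64.8/1080.2 ≈ 20.2 m/s.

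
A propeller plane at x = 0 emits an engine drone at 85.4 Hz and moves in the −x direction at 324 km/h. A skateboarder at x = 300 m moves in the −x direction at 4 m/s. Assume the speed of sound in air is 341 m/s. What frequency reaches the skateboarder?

324 km/h = 90 m/s.
The observer lies on the +x side, so the source is heading away from the observer and the observer is heading toward the source.
General Doppler shift: f' = f · (v + v_o)/(v + v_s).
f' = 85.4 × (341 + 4)/(341 + 90) = 85.4 × 345/431 ≈ 68 Hz.

68 Hz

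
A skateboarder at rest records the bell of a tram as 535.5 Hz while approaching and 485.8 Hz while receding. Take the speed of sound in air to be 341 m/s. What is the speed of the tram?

16.6 m/s

f₁/f₂ = (v + v_s)/(v − v_s), so v_s = v · (f₁ − f₂)/(f₁ + f₂).
v_s = 341 × (535.5 − 485.8)/(535.5 + 485.8) = 341 × 49.7/1021.3 ≈ 16.6 m/s.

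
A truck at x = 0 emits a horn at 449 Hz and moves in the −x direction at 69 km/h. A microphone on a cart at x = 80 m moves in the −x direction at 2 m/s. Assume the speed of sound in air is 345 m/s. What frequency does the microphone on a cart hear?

428 Hz

69 km/h = 19.17 m/s.
The observer lies on the +x side, so the source is heading away from the observer and the observer is heading toward the source.
General Doppler shift: f' = f · (v + v_o)/(v + v_s).
f' = 449 × (345 + 2)/(345 + 19.17) = 449 × 347/364.17 ≈ 428 Hz.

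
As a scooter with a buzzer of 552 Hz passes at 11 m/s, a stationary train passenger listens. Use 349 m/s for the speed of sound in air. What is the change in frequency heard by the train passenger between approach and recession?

Approaching: f₁ = f · v/(v − v_s) = 552 × 349/338 ≈ 570.0 Hz.
Receding: f₂ = f · v/(v + v_s) = 552 × 349/360 ≈ 535.1 Hz.
Drop: f₁ − f₂ = 2f·v·v_s/(v² − v_s²) = 2 × 552 × 349 × 11/(349² − 11²) ≈ 34.8 Hz.

34.8 Hz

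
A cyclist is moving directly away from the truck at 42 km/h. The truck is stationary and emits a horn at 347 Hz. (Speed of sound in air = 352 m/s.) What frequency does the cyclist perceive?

42 km/h = 11.67 m/s.
Only the observer moves, away from the source, so f' = f · (v − v_o)/v.
f' = 347 × (352 − 11.67)/352 = 347 × 340.33/352 ≈ 335 Hz.

335 Hz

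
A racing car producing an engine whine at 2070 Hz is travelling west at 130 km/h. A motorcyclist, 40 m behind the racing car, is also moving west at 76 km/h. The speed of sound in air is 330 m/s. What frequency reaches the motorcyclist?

130 km/h = 36.11 m/s; 76 km/h = 21.11 m/s.
The motorcyclist is behind, so the racing car is moving away from it while the motorcyclist is moving toward the racing car.
General Doppler shift: f' = f · (v + v_o)/(v + v_s).
f' = 2070 × (330 + 21.11)/(330 + 36.11) = 2070 × 351.11/366.11 ≈ 1985 Hz.

1985 Hz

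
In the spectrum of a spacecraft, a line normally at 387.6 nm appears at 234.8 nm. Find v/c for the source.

λ'/λ₀ = 0.6058 < 1 (blueshift), so the source is approaching.
λ'/λ₀ = √((1 − β)/(1 + β)) for an approaching source ⇒ β = (1 − r²)/(1 + r²) with r = λ'/λ₀.
β = (1 − 0.3670)/(1 + 0.3670) ≈ 0.463.

0.463c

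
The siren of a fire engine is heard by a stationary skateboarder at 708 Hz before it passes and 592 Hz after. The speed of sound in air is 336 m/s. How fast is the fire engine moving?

f₁/f₂ = (v + v_s)/(v − v_s), so v_s = v · (f₁ − f₂)/(f₁ + f₂).
v_s = 336 × (708 − 592)/(708 + 592) = 336 × 116/1300 ≈ 30 m/s.

30 m/s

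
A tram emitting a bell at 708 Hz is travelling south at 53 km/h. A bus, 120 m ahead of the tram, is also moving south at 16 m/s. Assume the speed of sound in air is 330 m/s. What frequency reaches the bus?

705 Hz

53 km/h = 14.72 m/s.
The bus is ahead, so the tram is moving toward it while the bus is moving away from the tram.
With source approaching and observer receding, f' = f · (v − v_o)/(v − v_s).
f' = 708 × (330 − 16)/(330 − 14.72) = 708 × 314/315.28 ≈ 705 Hz.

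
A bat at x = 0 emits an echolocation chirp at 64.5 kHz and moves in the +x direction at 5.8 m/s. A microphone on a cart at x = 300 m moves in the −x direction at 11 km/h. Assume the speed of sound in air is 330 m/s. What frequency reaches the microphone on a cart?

11 km/h = 3.056 m/s.
The observer lies on the +x side, so the source is heading toward the observer and the observer is heading toward the source.
General Doppler shift: f' = f · (v + v_o)/(v − v_s).
f' = 64.5 × (330 + 3.056)/(330 − 5.8) = 64.5 × 333.06/324.2 ≈ 66.3 kHz.

66.3 kHz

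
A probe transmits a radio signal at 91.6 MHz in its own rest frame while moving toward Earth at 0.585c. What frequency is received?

Relativistic Doppler for frequency: f' = f₀ · √((1 + β)/(1 − β)).
f' = 91.6 × √(1.5850/0.4150) = 91.6 × 1.95430 ≈ 179.0 MHz.

179.0 MHz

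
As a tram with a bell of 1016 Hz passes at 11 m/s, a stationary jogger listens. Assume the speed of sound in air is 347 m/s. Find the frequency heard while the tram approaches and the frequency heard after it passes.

Approaching: f₁ = f · v/(v − v_s) = 1016 × 347/336 ≈ 1049 Hz.
Receding: f₂ = f · v/(v + v_s) = 1016 × 347/358 ≈ 985 Hz.

1049 Hz approaching; 985 Hz receding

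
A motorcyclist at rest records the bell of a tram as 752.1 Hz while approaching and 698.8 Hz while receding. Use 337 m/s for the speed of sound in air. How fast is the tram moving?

12.4 m/s

f₁/f₂ = (v + v_s)/(v − v_s), so v_s = v · (f₁ − f₂)/(f₁ + f₂).
v_s = 337 × (752.1 − 698.8)/(752.1 + 698.8) = 337 × 53.3/1450.9 ≈ 12.4 m/s.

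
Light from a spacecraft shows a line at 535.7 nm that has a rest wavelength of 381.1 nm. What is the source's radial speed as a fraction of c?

0.328c

λ'/λ₀ = 1.4057 > 1 (redshift), so the source is receding.
λ'/λ₀ = √((1 + β)/(1 − β)) for a receding source ⇒ β = (r² − 1)/(r² + 1) with r = λ'/λ₀.
β = (1.9759 − 1)/(1.9759 + 1) ≈ 0.328.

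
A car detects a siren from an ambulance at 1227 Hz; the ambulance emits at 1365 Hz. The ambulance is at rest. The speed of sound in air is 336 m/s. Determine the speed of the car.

f' < f, so the car is receding.
f' = f · (v − v_o)/v ⇒ v_o = v · |f'/f − 1|.
v_o = 336 × |1227/1365 − 1| = 336 × 0.1011 ≈ 34 m/s.

34 m/s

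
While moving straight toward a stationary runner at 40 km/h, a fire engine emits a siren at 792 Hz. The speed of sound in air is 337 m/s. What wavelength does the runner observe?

41.1 cm

40 km/h = 11.11 m/s.
Only the source moves, toward the listener, so f' = f · v/(v − v_s).
f' = 792 × 337/(337 − 11.11) ≈ 819 Hz.
λ' = v/f' = 337/819.003 ≈ 41.1 cm.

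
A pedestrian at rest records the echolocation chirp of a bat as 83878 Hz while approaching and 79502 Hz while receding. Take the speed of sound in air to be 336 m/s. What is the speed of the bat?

9.0 m/s

f₁/f₂ = (v + v_s)/(v − v_s), so v_s = v · (f₁ − f₂)/(f₁ + f₂).
v_s = 336 × (83878 − 79502)/(83878 + 79502) = 336 × 4376/163380 ≈ 9.0 m/s.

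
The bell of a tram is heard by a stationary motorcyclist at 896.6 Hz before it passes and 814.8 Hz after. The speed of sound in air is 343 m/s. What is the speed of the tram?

f₁/f₂ = (v + v_s)/(v − v_s), so v_s = v · (f₁ − f₂)/(f₁ + f₂).
v_s = 343 × (896.6 − 814.8)/(896.6 + 814.8) = 343 × 81.8/1711.4 ≈ 16.4 m/s.

16.4 m/s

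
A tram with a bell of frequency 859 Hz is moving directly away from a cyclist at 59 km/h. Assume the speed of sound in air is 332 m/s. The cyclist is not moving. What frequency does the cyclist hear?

59 km/h = 16.39 m/s.
With the source moving away from a stationary observer, f' = f · v/(v + v_s).
f' = 859 × 332/(332 + 16.39) = 859 × 332/348.4 ≈ 819 Hz.

819 Hz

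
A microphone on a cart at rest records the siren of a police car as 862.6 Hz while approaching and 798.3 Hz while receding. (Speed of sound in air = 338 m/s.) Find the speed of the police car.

13.1 m/s

f₁/f₂ = (v + v_s)/(v − v_s), so v_s = v · (f₁ − f₂)/(f₁ + f₂).
v_s = 338 × (862.6 − 798.3)/(862.6 + 798.3) = 338 × 64.3/1660.9 ≈ 13.1 m/s.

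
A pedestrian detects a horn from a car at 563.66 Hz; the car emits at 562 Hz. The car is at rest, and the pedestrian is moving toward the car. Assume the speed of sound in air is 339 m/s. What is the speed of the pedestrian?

1.00 m/s

f' = f · (v + v_o)/v ⇒ v_o = v · |f'/f − 1|.
v_o = 339 × |563.66/562 − 1| = 339 × 0.002954 ≈ 1.00 m/s.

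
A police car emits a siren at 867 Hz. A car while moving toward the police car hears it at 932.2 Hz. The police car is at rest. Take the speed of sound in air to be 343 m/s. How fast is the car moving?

f' = f · (v + v_o)/v ⇒ v_o = v · |f'/f − 1|.
v_o = 343 × |932.2/867 − 1| = 343 × 0.0752 ≈ 26 m/s.

26 m/s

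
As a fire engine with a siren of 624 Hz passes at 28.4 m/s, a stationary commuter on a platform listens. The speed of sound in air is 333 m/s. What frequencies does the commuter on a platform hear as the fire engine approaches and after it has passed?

682 Hz approaching; 575 Hz receding

Approaching: f₁ = f · v/(v − v_s) = 624 × 333/304.6 ≈ 682 Hz.
Receding: f₂ = f · v/(v + v_s) = 624 × 333/361.4 ≈ 575 Hz.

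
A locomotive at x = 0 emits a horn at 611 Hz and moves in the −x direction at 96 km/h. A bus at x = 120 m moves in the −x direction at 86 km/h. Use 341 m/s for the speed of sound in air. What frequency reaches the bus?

606 Hz

96 km/h = 26.67 m/s; 86 km/h = 23.89 m/s.
The observer lies on the +x side, so the source is heading away from the observer and the observer is heading toward the source.
Both move, so f' = f · (v + v_o)/(v + v_s).
f' = 611 × (341 + 23.89)/(341 + 26.67) = 611 × 364.89/367.67 ≈ 606 Hz.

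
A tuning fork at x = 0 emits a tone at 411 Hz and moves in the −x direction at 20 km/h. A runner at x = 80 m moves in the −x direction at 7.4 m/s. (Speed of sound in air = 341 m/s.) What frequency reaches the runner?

20 km/h = 5.556 m/s.
The observer lies on the +x side, so the source is heading away from the observer and the observer is heading toward the source.
Both move, so f' = f · (v + v_o)/(v + v_s).
f' = 411 × (341 + 7.4)/(341 + 5.556) = 411 × 348.4/346.56 ≈ 413 Hz.

413 Hz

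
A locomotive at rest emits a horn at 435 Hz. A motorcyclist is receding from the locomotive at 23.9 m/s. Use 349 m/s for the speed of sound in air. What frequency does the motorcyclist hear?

Only the observer moves, away from the source, so f' = f · (v − v_o)/v.
f' = 435 × (349 − 23.9)/349 = 435 × 325.1/349 ≈ 405 Hz.

405 Hz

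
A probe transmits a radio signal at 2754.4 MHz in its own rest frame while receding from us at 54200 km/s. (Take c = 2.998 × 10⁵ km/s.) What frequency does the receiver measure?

β = v/c = 54200/299800 = 0.1808.
Relativistic Doppler for frequency: f' = f₀ · √((1 − β)/(1 + β)).
f' = 2754.4 × √(0.8192/1.1808) = 2754.4 × 0.83294 ≈ 2294.2 MHz.

2294.2 MHz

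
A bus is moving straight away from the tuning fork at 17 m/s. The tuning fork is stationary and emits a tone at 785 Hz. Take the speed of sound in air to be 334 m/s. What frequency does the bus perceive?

Moving observer, stationary source: f' = f · (v − v_o)/v.
f' = 785 × (334 − 17)/334 = 785 × 317/334 ≈ 745 Hz.

745 Hz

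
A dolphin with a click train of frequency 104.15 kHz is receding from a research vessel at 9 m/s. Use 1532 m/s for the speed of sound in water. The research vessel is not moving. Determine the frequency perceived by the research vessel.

Only the source moves, away from the listener, so f' = f · v/(v + v_s).
f' = 104.15 × 1532/(1532 + 9) = 104.15 × 1532/1541 ≈ 103.5 kHz.

103.5 kHz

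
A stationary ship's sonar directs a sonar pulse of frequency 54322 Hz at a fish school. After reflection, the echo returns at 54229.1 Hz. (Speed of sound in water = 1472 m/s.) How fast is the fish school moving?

1.26 m/s

Double Doppler shift off a moving reflector: f₂ = f₀ · (v + u)/(v − u) (u > 0 toward emitter).
Rearranging, u = v · (f₂ − f₀)/(f₂ + f₀) = 1472 × -92.9/108551.1 ≈ -1.26 m/s.
So the fish school is moving at 1.26 m/s away from the emitter.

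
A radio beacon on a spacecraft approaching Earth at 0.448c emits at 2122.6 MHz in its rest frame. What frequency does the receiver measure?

3437.8 MHz

Relativistic Doppler for frequency: f' = f₀ · √((1 + β)/(1 − β)).
f' = 2122.6 × √(1.4480/0.5520) = 2122.6 × 1.61963 ≈ 3437.8 MHz.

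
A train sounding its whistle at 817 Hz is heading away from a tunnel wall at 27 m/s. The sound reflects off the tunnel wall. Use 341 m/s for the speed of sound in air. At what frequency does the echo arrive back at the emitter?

The tunnel wall receives the sound from a moving source: f₁ = f₀ · v/(v + v_e) = 817 × 341/368 ≈ 757 Hz.
On the return leg the train is a moving observer: f₂ = f₁ · (v − v_e)/v = 757 × 314/341 ≈ 697 Hz.
Equivalently f₂ = f₀ · (v − v_e)/(v + v_e).

697 Hz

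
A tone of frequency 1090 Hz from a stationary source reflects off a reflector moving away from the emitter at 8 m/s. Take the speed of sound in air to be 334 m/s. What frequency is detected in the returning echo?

1039 Hz

At the reflector (a moving observer), f₁ = f₀ · (v − u)/v = 1090 × 326/334 ≈ 1064 Hz.
On reflection it acts as a source moving away from the stationary detector: f₂ = f₁ · v/(v + u) = 1064 × 334/342 ≈ 1039 Hz.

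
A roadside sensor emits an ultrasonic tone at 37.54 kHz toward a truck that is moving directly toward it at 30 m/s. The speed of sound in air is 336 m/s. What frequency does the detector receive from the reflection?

The truck first receives the wave as a moving observer: f₁ = f₀ · (v + u)/v = 37.54 × (336 + 30)/336 ≈ 40.9 kHz.
On reflection it acts as a source moving toward the stationary detector: f₂ = f₁ · v/(v − u) = 40.9 × 336/306 ≈ 44.9 kHz.

44.9 kHz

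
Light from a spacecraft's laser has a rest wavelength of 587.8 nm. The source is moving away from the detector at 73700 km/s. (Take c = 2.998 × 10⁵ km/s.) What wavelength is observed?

755.5 nm

β = v/c = 73700/299800 = 0.2458.
Relativistic Doppler for wavelength: λ' = λ₀ · √((1 + β)/(1 − β)).
λ' = 587.8 × √(1.2458/0.7542) = 587.8 × 1.28527 ≈ 755.5 nm.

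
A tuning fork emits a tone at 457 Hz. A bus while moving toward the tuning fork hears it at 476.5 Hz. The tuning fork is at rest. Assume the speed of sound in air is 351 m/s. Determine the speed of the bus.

f' = f · (v + v_o)/v ⇒ v_o = v · |f'/f − 1|.
v_o = 351 × |476.5/457 − 1| = 351 × 0.04267 ≈ 15.0 m/s.

15.0 m/s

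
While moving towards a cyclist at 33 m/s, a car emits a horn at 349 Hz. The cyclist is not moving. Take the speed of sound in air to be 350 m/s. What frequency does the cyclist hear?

385 Hz

Only the source moves, toward the listener, so f' = f · v/(v − v_s).
f' = 349 × 350/(350 − 33) = 349 × 350/317 ≈ 385 Hz.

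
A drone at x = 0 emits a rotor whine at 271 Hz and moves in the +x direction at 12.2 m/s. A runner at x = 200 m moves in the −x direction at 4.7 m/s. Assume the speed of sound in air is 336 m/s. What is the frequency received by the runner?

The observer lies on the +x side, so the source is heading toward the observer and the observer is heading toward the source.
Both move, so f' = f · (v + v_o)/(v − v_s).
f' = 271 × (336 + 4.7)/(336 − 12.2) = 271 × 340.7/323.8 ≈ 285 Hz.

285 Hz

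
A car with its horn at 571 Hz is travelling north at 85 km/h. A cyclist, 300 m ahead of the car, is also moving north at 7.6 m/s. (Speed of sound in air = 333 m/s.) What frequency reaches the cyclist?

601 Hz

85 km/h = 23.61 m/s.
The cyclist is ahead, so the car is moving toward it while the cyclist is moving away from the car.
General Doppler shift: f' = f · (v − v_o)/(v − v_s).
f' = 571 × (333 − 7.6)/(333 − 23.61) = 571 × 325.4/309.39 ≈ 601 Hz.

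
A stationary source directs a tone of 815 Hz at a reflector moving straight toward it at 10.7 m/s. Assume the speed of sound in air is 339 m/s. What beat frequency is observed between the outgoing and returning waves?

53.1 Hz

At the reflector (a moving observer), f₁ = f₀ · (v + u)/v = 815 × 349.7/339 ≈ 840.7 Hz.
On reflection it acts as a source moving toward the stationary detector: f₂ = f₁ · v/(v − u) = 840.7 × 339/328.3 ≈ 868.1 Hz.
Beat frequency: |f₂ − f₀| = 2u·f₀/(v − u) = 2 × 10.7 × 815/328.3 ≈ 53.1 Hz.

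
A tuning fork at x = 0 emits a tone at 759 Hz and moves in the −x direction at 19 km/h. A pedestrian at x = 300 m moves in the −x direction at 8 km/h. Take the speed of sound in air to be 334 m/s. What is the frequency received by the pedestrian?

19 km/h = 5.278 m/s; 8 km/h = 2.222 m/s.
The observer lies on the +x side, so the source is heading away from the observer and the observer is heading toward the source.
With source receding and observer approaching, f' = f · (v + v_o)/(v + v_s).
f' = 759 × (334 + 2.222)/(334 + 5.278) = 759 × 336.22/339.28 ≈ 752 Hz.

752 Hz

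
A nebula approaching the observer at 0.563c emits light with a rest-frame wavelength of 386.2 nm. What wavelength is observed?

Relativistic Doppler for wavelength: λ' = λ₀ · √((1 − β)/(1 + β)).
λ' = 386.2 × √(0.4370/1.5630) = 386.2 × 0.52876 ≈ 204.2 nm.

204.2 nm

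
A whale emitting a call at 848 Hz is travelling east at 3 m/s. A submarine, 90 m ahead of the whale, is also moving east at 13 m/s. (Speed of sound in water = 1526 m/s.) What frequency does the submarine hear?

842 Hz

The submarine is ahead, so the whale is moving toward it while the submarine is moving away from the whale.
General Doppler shift: f' = f · (v − v_o)/(v − v_s).
f' = 848 × (1526 − 13)/(1526 − 3) = 848 × 1513/1523 ≈ 842 Hz.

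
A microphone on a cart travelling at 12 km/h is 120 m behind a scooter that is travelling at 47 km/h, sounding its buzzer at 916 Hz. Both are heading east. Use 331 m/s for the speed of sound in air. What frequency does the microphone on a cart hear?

47 km/h = 13.06 m/s; 12 km/h = 3.333 m/s.
The microphone on a cart is behind, so the scooter is moving away from it while the microphone on a cart is moving toward the scooter.
General Doppler shift: f' = f · (v + v_o)/(v + v_s).
f' = 916 × (331 + 3.333)/(331 + 13.06) = 916 × 334.33/344.06 ≈ 890 Hz.

890 Hz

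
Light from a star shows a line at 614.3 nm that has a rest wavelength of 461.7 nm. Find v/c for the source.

λ'/λ₀ = 1.3305 > 1 (redshift), so the source is receding.
λ'/λ₀ = √((1 + β)/(1 − β)) for a receding source ⇒ β = (r² − 1)/(r² + 1) with r = λ'/λ₀.
β = (1.7703 − 1)/(1.7703 + 1) ≈ 0.278.

0.278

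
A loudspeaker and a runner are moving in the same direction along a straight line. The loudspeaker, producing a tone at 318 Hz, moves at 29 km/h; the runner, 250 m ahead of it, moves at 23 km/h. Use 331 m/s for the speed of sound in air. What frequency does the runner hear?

29 km/h = 8.056 m/s; 23 km/h = 6.389 m/s.
The runner is ahead, so the loudspeaker is moving toward it while the runner is moving away from the loudspeaker.
Both move, so f' = f · (v − v_o)/(v − v_s).
f' = 318 × (331 − 6.389)/(331 − 8.056) = 318 × 324.61/322.94 ≈ 320 Hz.

320 Hz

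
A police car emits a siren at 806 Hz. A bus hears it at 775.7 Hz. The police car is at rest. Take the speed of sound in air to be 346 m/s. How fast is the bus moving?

f' < f, so the bus is receding.
f' = f · (v − v_o)/v ⇒ v_o = v · |f'/f − 1|.
v_o = 346 × |775.7/806 − 1| = 346 × 0.03759 ≈ 13.0 m/s.

13.0 m/s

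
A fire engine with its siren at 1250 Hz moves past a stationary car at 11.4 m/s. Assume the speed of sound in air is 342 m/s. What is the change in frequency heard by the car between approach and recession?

Approaching: f₁ = f · v/(v − v_s) = 1250 × 342/330.6 ≈ 1293.1 Hz.
Receding: f₂ = f · v/(v + v_s) = 1250 × 342/353.4 ≈ 1209.7 Hz.
Drop: f₁ − f₂ = 2f·v·v_s/(v² − v_s²) = 2 × 1250 × 342 × 11.4/(342² − 11.4²) ≈ 83.4 Hz.

83.4 Hz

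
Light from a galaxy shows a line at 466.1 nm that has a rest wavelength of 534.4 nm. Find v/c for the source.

0.136

λ'/λ₀ = 0.8722 < 1 (blueshift), so the source is approaching.
λ'/λ₀ = √((1 − β)/(1 + β)) for an approaching source ⇒ β = (1 − r²)/(1 + r²) with r = λ'/λ₀.
β = (1 − 0.7607)/(1 + 0.7607) ≈ 0.136.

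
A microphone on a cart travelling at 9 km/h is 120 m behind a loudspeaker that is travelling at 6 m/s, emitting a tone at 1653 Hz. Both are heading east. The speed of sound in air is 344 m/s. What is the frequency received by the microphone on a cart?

9 km/h = 2.5 m/s.
The microphone on a cart is behind, so the loudspeaker is moving away from it while the microphone on a cart is moving toward the loudspeaker.
General Doppler shift: f' = f · (v + v_o)/(v + v_s).
f' = 1653 × (344 + 2.5)/(344 + 6) = 1653 × 346.5/350 ≈ 1636 Hz.

1636 Hz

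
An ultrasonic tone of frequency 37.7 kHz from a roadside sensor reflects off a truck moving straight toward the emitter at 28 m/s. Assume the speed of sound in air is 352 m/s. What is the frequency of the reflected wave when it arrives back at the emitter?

44.2 kHz

At the truck (a moving observer), f₁ = f₀ · (v + u)/v = 37.7 × 380/352 ≈ 40.7 kHz.
The reflection then acts as a moving source: f₂ = f₁ · v/(v − u) ≈ 44.2 kHz.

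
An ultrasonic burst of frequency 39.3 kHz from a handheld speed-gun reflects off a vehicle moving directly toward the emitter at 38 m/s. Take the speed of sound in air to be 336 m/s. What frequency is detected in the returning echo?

49.3 kHz

At the vehicle (a moving observer), f₁ = f₀ · (v + u)/v = 39.3 × 374/336 ≈ 43.7 kHz.
The reflection then acts as a moving source: f₂ = f₁ · v/(v − u) ≈ 49.3 kHz.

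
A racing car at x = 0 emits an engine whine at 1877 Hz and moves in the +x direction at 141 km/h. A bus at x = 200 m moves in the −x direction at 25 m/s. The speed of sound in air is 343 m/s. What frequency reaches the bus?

2273 Hz

141 km/h = 39.17 m/s.
The observer lies on the +x side, so the source is heading toward the observer and the observer is heading toward the source.
General Doppler shift: f' = f · (v + v_o)/(v − v_s).
f' = 1877 × (343 + 25)/(343 − 39.17) = 1877 × 368/303.83 ≈ 2273 Hz.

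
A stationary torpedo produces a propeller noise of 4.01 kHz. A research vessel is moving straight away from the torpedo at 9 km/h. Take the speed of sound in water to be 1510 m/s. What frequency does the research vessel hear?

4.00 kHz

9 km/h = 2.5 m/s.
Only the observer moves, away from the source, so f' = f · (v − v_o)/v.
f' = 4.01 × (1510 − 2.5)/1510 = 4.01 × 1507.5/1510 ≈ 4.00 kHz.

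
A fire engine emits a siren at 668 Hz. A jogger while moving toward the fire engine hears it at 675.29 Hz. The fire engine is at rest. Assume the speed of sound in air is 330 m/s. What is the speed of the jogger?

3.6 m/s

f' = f · (v + v_o)/v ⇒ v_o = v · |f'/f − 1|.
v_o = 330 × |675.29/668 − 1| = 330 × 0.01091 ≈ 3.6 m/s.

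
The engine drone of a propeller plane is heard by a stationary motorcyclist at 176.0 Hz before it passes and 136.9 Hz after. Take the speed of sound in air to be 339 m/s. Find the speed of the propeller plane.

f₁/f₂ = (v + v_s)/(v − v_s), so v_s = v · (f₁ − f₂)/(f₁ + f₂).
v_s = 339 × (176.0 − 136.9)/(176.0 + 136.9) = 339 × 39.1/312.9 ≈ 42 m/s.

42 m/s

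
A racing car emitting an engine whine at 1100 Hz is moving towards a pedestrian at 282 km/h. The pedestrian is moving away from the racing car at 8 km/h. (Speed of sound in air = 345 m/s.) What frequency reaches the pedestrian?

282 km/h = 78.33 m/s; 8 km/h = 2.222 m/s.
General Doppler shift: f' = f · (v − v_o)/(v − v_s).
f' = 1100 × (345 − 2.222)/(345 − 78.33) = 1100 × 342.78/266.67 ≈ 1414 Hz.

1414 Hz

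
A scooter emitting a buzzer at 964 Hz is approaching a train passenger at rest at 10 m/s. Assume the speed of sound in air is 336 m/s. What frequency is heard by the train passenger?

Only the source moves, toward the listener, so f' = f · v/(v − v_s).
f' = 964 × 336/(336 − 10) = 964 × 336/326 ≈ 994 Hz.

994 Hz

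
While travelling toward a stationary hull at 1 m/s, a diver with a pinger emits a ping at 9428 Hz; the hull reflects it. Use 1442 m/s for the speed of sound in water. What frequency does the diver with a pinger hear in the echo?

9441 Hz

The hull receives the sound from a moving source: f₁ = f₀ · v/(v − v_e) = 9428 × 1442/1441 ≈ 9435 Hz.
On the return leg the diver with a pinger is a moving observer: f₂ = f₁ · (v + v_e)/v = 9435 × 1443/1442 ≈ 9441 Hz.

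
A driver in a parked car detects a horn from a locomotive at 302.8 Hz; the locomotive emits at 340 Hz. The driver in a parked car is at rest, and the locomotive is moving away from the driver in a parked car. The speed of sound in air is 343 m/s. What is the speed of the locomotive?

42 m/s

f' = f · v/(v + v_s) ⇒ v_s = v · |1 − f/f'|.
v_s = 343 × |1 − 340/302.8| = 343 × 0.1229 ≈ 42 m/s.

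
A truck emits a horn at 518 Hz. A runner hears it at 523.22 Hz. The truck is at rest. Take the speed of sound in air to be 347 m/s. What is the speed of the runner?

3.5 m/s

f' > f, so the runner is approaching.
f' = f · (v + v_o)/v ⇒ v_o = v · |f'/f − 1|.
v_o = 347 × |523.22/518 − 1| = 347 × 0.01008 ≈ 3.5 m/s.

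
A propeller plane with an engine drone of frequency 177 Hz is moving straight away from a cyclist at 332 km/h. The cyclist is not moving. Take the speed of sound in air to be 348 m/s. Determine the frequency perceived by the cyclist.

332 km/h = 92.22 m/s.
Only the source moves, away from the listener, so f' = f · v/(v + v_s).
f' = 177 × 348/(348 + 92.22) = 177 × 348/440.2 ≈ 140 Hz.

140 Hz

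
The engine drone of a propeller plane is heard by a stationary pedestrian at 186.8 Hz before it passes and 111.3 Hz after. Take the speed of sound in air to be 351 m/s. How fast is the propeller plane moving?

89 m/s

f₁/f₂ = (v + v_s)/(v − v_s), so v_s = v · (f₁ − f₂)/(f₁ + f₂).
v_s = 351 × (186.8 − 111.3)/(186.8 + 111.3) = 351 × 75.5/298.1 ≈ 89 m/s.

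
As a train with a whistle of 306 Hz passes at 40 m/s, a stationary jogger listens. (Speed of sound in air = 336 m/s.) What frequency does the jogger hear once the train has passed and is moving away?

Receding: f₂ = f · v/(v + v_s) = 306 × 336/376 ≈ 273 Hz.

273 Hz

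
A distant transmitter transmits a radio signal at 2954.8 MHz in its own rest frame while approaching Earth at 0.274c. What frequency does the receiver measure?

3914.2 MHz

Relativistic Doppler for frequency: f' = f₀ · √((1 + β)/(1 − β)).
f' = 2954.8 × √(1.2740/0.7260) = 2954.8 × 1.32470 ≈ 3914.2 MHz.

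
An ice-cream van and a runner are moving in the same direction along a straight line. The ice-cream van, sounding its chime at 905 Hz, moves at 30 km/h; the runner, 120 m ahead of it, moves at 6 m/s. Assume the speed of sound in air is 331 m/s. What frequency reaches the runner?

30 km/h = 8.333 m/s.
The runner is ahead, so the ice-cream van is moving toward it while the runner is moving away from the ice-cream van.
General Doppler shift: f' = f · (v − v_o)/(v − v_s).
f' = 905 × (331 − 6)/(331 − 8.333) = 905 × 325/322.67 ≈ 912 Hz.

912 Hz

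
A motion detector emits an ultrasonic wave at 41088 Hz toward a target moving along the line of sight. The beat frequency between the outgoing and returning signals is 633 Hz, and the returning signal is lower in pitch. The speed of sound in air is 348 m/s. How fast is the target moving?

2.70 m/s

Double Doppler shift off a moving reflector: f₂ = f₀ · (v + u)/(v − u) (u > 0 toward emitter).
Returning signal is lower, so f₂ = f₀ − Δf = 41088 − 633 = 40455 Hz.
Rearranging, u = v · (f₂ − f₀)/(f₂ + f₀) = 348 × -633/81543 ≈ -2.70 m/s.
So the target is moving at 2.70 m/s away from the emitter.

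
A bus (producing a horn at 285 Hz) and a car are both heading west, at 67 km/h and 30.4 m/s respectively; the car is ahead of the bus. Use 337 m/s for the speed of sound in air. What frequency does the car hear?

274 Hz

67 km/h = 18.61 m/s.
The car is ahead, so the bus is moving toward it while the car is moving away from the bus.
With source approaching and observer receding, f' = f · (v − v_o)/(v − v_s).
f' = 285 × (337 − 30.4)/(337 − 18.61) = 285 × 306.6/318.39 ≈ 274 Hz.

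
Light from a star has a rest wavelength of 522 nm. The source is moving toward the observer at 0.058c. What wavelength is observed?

492.6 nm

Relativistic Doppler for wavelength: λ' = λ₀ · √((1 − β)/(1 + β)).
λ' = 522 × √(0.9420/1.0580) = 522 × 0.94359 ≈ 492.6 nm.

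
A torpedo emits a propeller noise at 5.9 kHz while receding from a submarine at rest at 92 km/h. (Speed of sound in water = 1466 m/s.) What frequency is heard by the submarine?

5.80 kHz

92 km/h = 25.56 m/s.
With the source moving away from a stationary observer, f' = f · v/(v + v_s).
f' = 5.9 × 1466/(1466 + 25.56) = 5.9 × 1466/1492 ≈ 5.80 kHz.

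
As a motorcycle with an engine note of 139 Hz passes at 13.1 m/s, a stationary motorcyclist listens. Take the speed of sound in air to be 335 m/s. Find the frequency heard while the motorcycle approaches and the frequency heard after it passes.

145 Hz approaching; 134 Hz receding

Approaching: f₁ = f · v/(v − v_s) = 139 × 335/321.9 ≈ 145 Hz.
Receding: f₂ = f · v/(v + v_s) = 139 × 335/348.1 ≈ 134 Hz.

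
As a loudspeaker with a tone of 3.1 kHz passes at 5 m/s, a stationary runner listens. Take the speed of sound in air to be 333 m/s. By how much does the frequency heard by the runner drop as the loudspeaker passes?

Approaching: f₁ = f · v/(v − v_s) = 3.1 × 333/328 ≈ 3.1473 kHz.
Receding: f₂ = f · v/(v + v_s) = 3.1 × 333/338 ≈ 3.0541 kHz.
Drop: f₁ − f₂ = 2f·v·v_s/(v² − v_s²) = 2 × 3.1 × 333 × 5/(333² − 5²) ≈ 0.0931 kHz.

0.0931 kHz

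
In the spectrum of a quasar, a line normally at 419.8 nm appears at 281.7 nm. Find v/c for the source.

0.379c

λ'/λ₀ = 0.6710 < 1 (blueshift), so the source is approaching.
λ'/λ₀ = √((1 − β)/(1 + β)) for an approaching source ⇒ β = (1 − r²)/(1 + r²) with r = λ'/λ₀.
β = (1 − 0.4503)/(1 + 0.4503) ≈ 0.379.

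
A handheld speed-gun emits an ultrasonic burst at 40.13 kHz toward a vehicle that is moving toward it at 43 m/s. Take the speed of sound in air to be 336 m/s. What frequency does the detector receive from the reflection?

51.9 kHz

The vehicle first receives the wave as a moving observer: f₁ = f₀ · (v + u)/v = 40.13 × (336 + 43)/336 ≈ 45.3 kHz.
The reflection then acts as a moving source: f₂ = f₁ · v/(v − u) ≈ 51.9 kHz.
Equivalently f₂ = f₀ · (v + u)/(v − u).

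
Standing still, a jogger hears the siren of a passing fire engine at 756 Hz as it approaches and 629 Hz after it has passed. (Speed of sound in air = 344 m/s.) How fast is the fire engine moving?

f₁/f₂ = (v + v_s)/(v − v_s), so v_s = v · (f₁ − f₂)/(f₁ + f₂).
v_s = 344 × (756 − 629)/(756 + 629) = 344 × 127/1385 ≈ 32 m/s.

32 m/s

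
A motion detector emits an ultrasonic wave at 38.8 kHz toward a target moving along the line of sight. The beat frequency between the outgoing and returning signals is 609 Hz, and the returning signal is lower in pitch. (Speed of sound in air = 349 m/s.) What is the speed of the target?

Double Doppler shift off a moving reflector: f₂ = f₀ · (v + u)/(v − u) (u > 0 toward emitter).
Returning signal is lower, so f₂ = f₀ − Δf = 38800 − 609 = 38191 Hz.
Rearranging, u = v · (f₂ − f₀)/(f₂ + f₀) = 349 × -609/76991 ≈ -2.76 m/s.
So the target is moving at 2.76 m/s away from the emitter.

2.76 m/s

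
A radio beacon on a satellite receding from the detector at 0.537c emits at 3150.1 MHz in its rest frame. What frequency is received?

Relativistic Doppler for frequency: f' = f₀ · √((1 − β)/(1 + β)).
f' = 3150.1 × √(0.4630/1.5370) = 3150.1 × 0.54885 ≈ 1728.9 MHz.

1728.9 MHz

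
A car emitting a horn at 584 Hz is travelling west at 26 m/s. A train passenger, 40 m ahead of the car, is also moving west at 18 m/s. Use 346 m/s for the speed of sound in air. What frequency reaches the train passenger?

The train passenger is ahead, so the car is moving toward it while the train passenger is moving away from the car.
With source approaching and observer receding, f' = f · (v − v_o)/(v − v_s).
f' = 584 × (346 − 18)/(346 − 26) = 584 × 328/320 ≈ 599 Hz.

599 Hz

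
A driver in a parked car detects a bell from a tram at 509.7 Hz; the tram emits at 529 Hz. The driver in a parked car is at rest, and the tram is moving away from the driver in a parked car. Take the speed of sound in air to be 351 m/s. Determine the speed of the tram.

13.3 m/s

f' = f · v/(v + v_s) ⇒ v_s = v · |1 − f/f'|.
v_s = 351 × |1 − 529/509.7| = 351 × 0.03787 ≈ 13.3 m/s.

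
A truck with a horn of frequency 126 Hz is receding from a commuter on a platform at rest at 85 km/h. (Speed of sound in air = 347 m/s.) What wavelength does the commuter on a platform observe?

85 km/h = 23.61 m/s.
Only the source moves, away from the listener, so f' = f · v/(v + v_s).
f' = 126 × 347/(347 + 23.61) ≈ 118 Hz.
λ' = v/f' = 347/117.973 ≈ 2.94 m.

2.94 m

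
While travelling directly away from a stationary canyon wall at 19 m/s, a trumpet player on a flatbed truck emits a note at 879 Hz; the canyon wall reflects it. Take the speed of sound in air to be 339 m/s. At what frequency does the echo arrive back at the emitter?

786 Hz

The canyon wall receives the sound from a moving source: f₁ = f₀ · v/(v + v_e) = 879 × 339/358 ≈ 832 Hz.
On the return leg the trumpet player on a flatbed truck is a moving observer: f₂ = f₁ · (v − v_e)/v = 832 × 320/339 ≈ 786 Hz.
Equivalently f₂ = f₀ · (v − v_e)/(v + v_e).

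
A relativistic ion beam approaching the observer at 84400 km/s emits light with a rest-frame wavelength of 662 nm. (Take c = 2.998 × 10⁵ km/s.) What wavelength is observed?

β = v/c = 84400/299800 = 0.2815.
Relativistic Doppler for wavelength: λ' = λ₀ · √((1 − β)/(1 + β)).
λ' = 662 × √(0.7185/1.2815) = 662 × 0.74876 ≈ 495.7 nm.

495.7 nm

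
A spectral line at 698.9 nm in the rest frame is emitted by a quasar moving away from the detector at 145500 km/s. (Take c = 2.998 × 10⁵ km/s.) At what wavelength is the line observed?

β = v/c = 145500/299800 = 0.4853.
Relativistic Doppler for wavelength: λ' = λ₀ · √((1 + β)/(1 − β)).
λ' = 698.9 × √(1.4853/0.5147) = 698.9 × 1.69880 ≈ 1187.3 nm.

1187.3 nm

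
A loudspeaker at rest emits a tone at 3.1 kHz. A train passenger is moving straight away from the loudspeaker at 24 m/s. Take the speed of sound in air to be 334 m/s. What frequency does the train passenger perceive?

2.88 kHz

Only the observer moves, away from the source, so f' = f · (v − v_o)/v.
f' = 3.1 × (334 − 24)/334 = 3.1 × 310/334 ≈ 2.88 kHz.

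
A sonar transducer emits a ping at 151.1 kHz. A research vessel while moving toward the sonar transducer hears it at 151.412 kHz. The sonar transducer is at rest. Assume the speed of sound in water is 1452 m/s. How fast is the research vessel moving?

3.00 m/s

f' = f · (v + v_o)/v ⇒ v_o = v · |f'/f − 1|.
v_o = 1452 × |151.412/151.1 − 1| = 1452 × 0.002065 ≈ 3.00 m/s.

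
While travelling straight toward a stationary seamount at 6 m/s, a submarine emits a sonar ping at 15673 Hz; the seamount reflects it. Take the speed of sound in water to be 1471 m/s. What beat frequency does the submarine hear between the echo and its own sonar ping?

128 Hz

The seamount receives the sound from a moving source: f₁ = f₀ · v/(v − v_e) = 15673 × 1471/1465 ≈ 15737.2 Hz.
On the return leg the submarine is a moving observer: f₂ = f₁ · (v + v_e)/v = 15737.2 × 1477/1471 ≈ 15801.4 Hz.
Equivalently f₂ = f₀ · (v + v_e)/(v − v_e).
Beat against the emitted tone: |f₂ − f₀| = 2v_e·f₀/(v − v_e) = 2 × 6 × 15673/1465 ≈ 128 Hz.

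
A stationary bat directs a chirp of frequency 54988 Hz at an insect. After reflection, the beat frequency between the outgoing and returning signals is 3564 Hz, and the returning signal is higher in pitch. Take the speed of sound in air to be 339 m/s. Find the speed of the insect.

10.6 m/s

Double Doppler shift off a moving reflector: f₂ = f₀ · (v + u)/(v − u) (u > 0 toward emitter).
Returning signal is higher, so f₂ = f₀ + Δf = 54988 + 3564 = 58552 Hz.
Rearranging, u = v · (f₂ − f₀)/(f₂ + f₀) = 339 × 3564/113540 ≈ 10.6 m/s.
So the insect is moving at 10.6 m/s toward the emitter.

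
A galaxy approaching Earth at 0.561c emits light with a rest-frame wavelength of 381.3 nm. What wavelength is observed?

Relativistic Doppler for wavelength: λ' = λ₀ · √((1 − β)/(1 + β)).
λ' = 381.3 × √(0.4390/1.5610) = 381.3 × 0.53031 ≈ 202.2 nm.

202.2 nm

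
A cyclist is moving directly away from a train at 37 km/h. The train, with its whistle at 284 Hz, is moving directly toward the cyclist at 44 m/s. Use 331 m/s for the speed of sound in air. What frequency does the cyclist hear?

317 Hz

37 km/h = 10.28 m/s.
With source approaching and observer receding, f' = f · (v − v_o)/(v − v_s).
f' = 284 × (331 − 10.28)/(331 − 44) = 284 × 320.72/287 ≈ 317 Hz.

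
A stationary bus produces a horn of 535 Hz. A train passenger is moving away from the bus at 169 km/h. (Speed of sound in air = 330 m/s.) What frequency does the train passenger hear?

169 km/h = 46.94 m/s.
Moving observer, stationary source: f' = f · (v − v_o)/v.
f' = 535 × (330 − 46.94)/330 = 535 × 283.06/330 ≈ 459 Hz.

459 Hz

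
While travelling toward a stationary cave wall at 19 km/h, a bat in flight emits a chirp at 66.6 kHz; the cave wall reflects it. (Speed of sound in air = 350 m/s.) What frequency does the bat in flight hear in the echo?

19 km/h = 5.278 m/s.
The cave wall receives the sound from a moving source: f₁ = f₀ · v/(v − v_e) = 66.6 × 350/344.72 ≈ 67.6 kHz.
On the return leg the bat in flight is a moving observer: f₂ = f₁ · (v + v_e)/v = 67.6 × 355.28/350 ≈ 68.6 kHz.

68.6 kHz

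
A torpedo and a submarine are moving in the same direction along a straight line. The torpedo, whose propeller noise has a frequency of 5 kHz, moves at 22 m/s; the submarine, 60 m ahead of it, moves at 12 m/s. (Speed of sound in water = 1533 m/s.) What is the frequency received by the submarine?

5.03 kHz

The submarine is ahead, so the torpedo is moving toward it while the submarine is moving away from the torpedo.
With source approaching and observer receding, f' = f · (v − v_o)/(v − v_s).
f' = 5 × (1533 − 12)/(1533 − 22) = 5 × 1521/1511 ≈ 5.03 kHz.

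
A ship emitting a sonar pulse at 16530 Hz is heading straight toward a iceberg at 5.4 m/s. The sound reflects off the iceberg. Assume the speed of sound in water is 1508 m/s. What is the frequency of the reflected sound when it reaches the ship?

16649 Hz

The iceberg receives the sound from a moving source: f₁ = f₀ · v/(v − v_e) = 16530 × 1508/1502.6 ≈ 16589 Hz.
On the return leg the ship is a moving observer: f₂ = f₁ · (v + v_e)/v = 16589 × 1513.4/1508 ≈ 16649 Hz.
Equivalently f₂ = f₀ · (v + v_e)/(v − v_e).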